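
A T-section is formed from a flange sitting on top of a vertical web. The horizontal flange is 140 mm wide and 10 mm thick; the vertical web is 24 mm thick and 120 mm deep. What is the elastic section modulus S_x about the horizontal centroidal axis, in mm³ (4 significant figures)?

S_x ≈ 9.165 × 10⁴ mm³

Treat the section as a set of non-overlapping primitives; coordinates are from the bounding-box lower-left.
Flange: 140 × 10, A = 1 400 mm², y = 125 mm, Ī = 11666.7 mm⁴.
Web: 24 × 120, A = 2 880 mm², y = 60 mm, Ī = 3 456 000 mm⁴.
Centroid: ȳ = ΣA·y / ΣA = 81.2617 mm.
Transfer each piece to the horizontal centroidal axis using Ī + A·d² with d = y − 81.2617:
  flange: d = 43.7383 mm → contributes +2 689 923 mm⁴
  web: d = -21.2617 mm → contributes +4 757 930 mm⁴
Total I = 7 447 854 mm⁴.
Extreme fibre distance c = 81.2617 mm; S = I/c = 91652.7 mm³.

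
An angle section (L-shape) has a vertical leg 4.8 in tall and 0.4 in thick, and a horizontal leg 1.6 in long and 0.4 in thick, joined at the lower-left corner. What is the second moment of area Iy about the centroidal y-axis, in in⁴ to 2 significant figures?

Treat the section as a set of non-overlapping primitives; coordinates are from the bounding-box lower-left.
Vertical leg: 0.4 × 4.8, A = 1.92 in², x = 0.2 in, Ī = 0.0256 in⁴.
Horizontal leg (remainder): 1.2 × 0.4, A = 0.48 in², x = 1 in, Ī = 0.0576 in⁴.
Centroid: x̄ = ΣA·x / ΣA = 0.36 in.
Transfer each piece to the centroidal y-axis using Ī + A·d² with d = x − 0.36:
  vertical leg: d = -0.16 in → contributes +0.07475 in⁴
  horizontal leg (remainder): d = 0.64 in → contributes +0.2542 in⁴
Total I = 0.329 in⁴.

Iy ≈ 0.33 in⁴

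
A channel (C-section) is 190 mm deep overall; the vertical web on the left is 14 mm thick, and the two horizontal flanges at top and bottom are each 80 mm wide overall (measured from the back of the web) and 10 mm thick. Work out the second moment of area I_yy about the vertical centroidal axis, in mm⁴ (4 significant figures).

Break the section into simple shapes (no overlaps), measuring from the bottom-left corner of the bounding box.
Web: 14 × 190, A = 2 660 mm², x = 7 mm, Ī = 43446.7 mm⁴.
Top flange (beyond web): 66 × 10, A = 660 mm², x = 47 mm, Ī = 239 580 mm⁴.
Bottom flange (beyond web): 66 × 10, A = 660 mm², x = 47 mm, Ī = 239 580 mm⁴.
Centroid: x̄ = ΣA·x / ΣA = 20.2663 mm.
Transfer each piece to the vertical centroidal axis using Ī + A·d² with d = x − 20.2663:
  web: d = -13.2663 mm → contributes +511 595 mm⁴
  top flange (beyond web): d = 26.7337 mm → contributes +711 275 mm⁴
  bottom flange (beyond web): d = 26.7337 mm → contributes +711 275 mm⁴
Total I = 1 934 144 mm⁴.

I_yy ≈ 1.934 × 10⁶ mm⁴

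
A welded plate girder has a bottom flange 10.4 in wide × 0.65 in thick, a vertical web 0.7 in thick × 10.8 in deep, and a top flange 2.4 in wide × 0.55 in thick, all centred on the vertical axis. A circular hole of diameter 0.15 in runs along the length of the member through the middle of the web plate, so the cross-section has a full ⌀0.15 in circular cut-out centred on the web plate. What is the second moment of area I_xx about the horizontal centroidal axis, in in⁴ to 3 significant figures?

Decompose the section into non-overlapping parts with the origin at the bottom-left of its bounding rectangle.
Bottom plate: 10.4 × 0.65, A = 6.76 in², y = 0.325 in, Ī = 0.23801 in⁴.
Web plate: 0.7 × 10.8, A = 7.56 in², y = 6.05 in, Ī = 73.483 in⁴.
Top plate: 2.4 × 0.55, A = 1.32 in², y = 11.725 in, Ī = 0.033275 in⁴.
Hole (subtracted): ⌀0.15, A = 0.017671 in², y = 6.05 in, Ī = 0.00002485 in⁴.
Centroid: ȳ = ΣA·y / ΣA = 4.0522 in.
Transfer each piece to the horizontal centroidal axis using Ī + A·d² with d = y − 4.0522:
  bottom plate: d = -3.7272 in → contributes +94.149 in⁴
  web plate: d = 1.9978 in → contributes +103.66 in⁴
  top plate: d = 7.6728 in → contributes +77.744 in⁴
  hole: d = 1.9978 in → contributes −0.070554 in⁴
Total I = 275.48 in⁴.

I_xx ≈ 275 in⁴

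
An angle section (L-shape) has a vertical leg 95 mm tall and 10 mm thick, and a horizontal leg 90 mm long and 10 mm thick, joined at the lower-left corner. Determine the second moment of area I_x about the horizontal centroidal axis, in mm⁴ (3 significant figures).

Break the section into simple shapes (no overlaps), measuring from the bottom-left corner of the bounding box.
Vertical leg: 10 × 95, A = 950 mm², y = 47.5 mm, Ī = 714 479 mm⁴.
Horizontal leg (remainder): 80 × 10, A = 800 mm², y = 5 mm, Ī = 6666.7 mm⁴.
Centroid: ȳ = ΣA·y / ΣA = 28.071 mm.
Transfer each piece to the horizontal centroidal axis using Ī + A·d² with d = y − 28.071:
  vertical leg: d = 19.429 mm → contributes +1 073 075 mm⁴
  horizontal leg (remainder): d = -23.071 mm → contributes +432 499 mm⁴
Total I = 1 505 574 mm⁴.

I_x ≈ 1.51 × 10⁶ mm⁴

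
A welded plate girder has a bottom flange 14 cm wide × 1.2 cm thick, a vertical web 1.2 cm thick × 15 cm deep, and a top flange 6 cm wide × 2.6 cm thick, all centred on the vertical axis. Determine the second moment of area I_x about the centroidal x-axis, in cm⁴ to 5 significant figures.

Break the section into simple shapes (no overlaps), measuring from the bottom-left corner of the bounding box.
Bottom plate: 14 × 1.2, A = 16.8 cm², y = 0.6 cm, Ī = 2.016 cm⁴.
Web plate: 1.2 × 15, A = 18 cm², y = 8.7 cm, Ī = 337.5 cm⁴.
Top plate: 6 × 2.6, A = 15.6 cm², y = 17.5 cm, Ī = 8.788 cm⁴.
Centroid: ȳ = ΣA·y / ΣA = 8.72381 cm.
Transfer each piece to the centroidal x-axis using Ī + A·d² with d = y − 8.72381:
  bottom plate: d = -8.12381 cm → contributes +1110.754 cm⁴
  web plate: d = -0.02380952 cm → contributes +337.5102 cm⁴
  top plate: d = 8.77619 cm → contributes +1210.324 cm⁴
Total I = 2658.587 cm⁴.

I_x ≈ 2658.6 cm⁴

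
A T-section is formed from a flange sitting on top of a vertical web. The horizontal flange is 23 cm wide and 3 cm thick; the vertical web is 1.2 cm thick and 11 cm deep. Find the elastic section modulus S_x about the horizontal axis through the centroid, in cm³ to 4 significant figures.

S_x ≈ 63.98 cm³

Break the section into simple shapes (no overlaps), measuring from the bottom-left corner of the bounding box.
Flange: 23 × 3, A = 69 cm², y = 12.5 cm, Ī = 51.75 cm⁴.
Web: 1.2 × 11, A = 13.2 cm², y = 5.5 cm, Ī = 133.1 cm⁴.
Centroid: ȳ = ΣA·y / ΣA = 11.3759 cm.
Transfer each piece to the horizontal axis through the centroid using Ī + A·d² with d = y − 11.3759:
  flange: d = 1.12409 cm → contributes +138.937 cm⁴
  web: d = -5.87591 cm → contributes +588.848 cm⁴
Total I = 727.784 cm⁴.
Extreme fibre distance c = 11.3759 cm; S = I/c = 63.9759 cm³.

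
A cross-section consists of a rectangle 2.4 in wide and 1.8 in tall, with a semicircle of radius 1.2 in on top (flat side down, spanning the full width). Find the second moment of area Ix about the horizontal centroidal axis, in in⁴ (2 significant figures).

Break the section into simple shapes (no overlaps), measuring from the bottom-left corner of the bounding box.
Rectangular body: 2.4 × 1.8, A = 4.32 in², y = 0.9 in, Ī = 1.166 in⁴.
Semicircular cap: semicircle r = 1.2, A = 2.262 in², y = 2.309 in, Ī = 0.2276 in⁴.
Centroid: ȳ = ΣA·y / ΣA = 1.384 in.
Transfer each piece to the horizontal centroidal axis using Ī + A·d² with d = y − 1.384:
  rectangular body: d = -0.4843 in → contributes +2.18 in⁴
  semicircular cap: d = 0.925 in → contributes +2.163 in⁴
Total I = 4.343 in⁴.

Ix ≈ 4.3 in⁴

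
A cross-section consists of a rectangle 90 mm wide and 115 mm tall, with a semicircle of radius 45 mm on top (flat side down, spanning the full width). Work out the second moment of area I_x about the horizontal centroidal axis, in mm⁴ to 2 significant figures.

I_x ≈ 2.6 × 10⁷ mm⁴

Break the section into simple shapes (no overlaps), measuring from the bottom-left corner of the bounding box.
Rectangular body: 90 × 115, A = 10 350 mm², y = 57.5 mm, Ī = 11 406 563 mm⁴.
Semicircular cap: semicircle r = 45, A = 3 181 mm², y = 134.1 mm, Ī = 450 072 mm⁴.
Centroid: ȳ = ΣA·y / ΣA = 75.51 mm.
Transfer each piece to the horizontal centroidal axis using Ī + A·d² with d = y − 75.51:
  rectangular body: d = -18.01 mm → contributes +14 762 553 mm⁴
  semicircular cap: d = 58.59 mm → contributes +11 369 911 mm⁴
Total I = 26 132 464 mm⁴.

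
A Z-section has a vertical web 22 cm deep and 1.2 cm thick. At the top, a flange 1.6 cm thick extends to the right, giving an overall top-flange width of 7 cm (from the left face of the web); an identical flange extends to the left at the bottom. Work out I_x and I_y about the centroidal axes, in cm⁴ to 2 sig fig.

I_x ≈ 3000 cm⁴, I_y ≈ 280 cm⁴

Break the section into simple shapes (no overlaps), measuring from the bottom-left corner of the bounding box.
Web: 1.2 × 22, A = 26.4 cm², y = 11 cm, Ī = 1 065 cm⁴.
Top flange (beyond web): 5.8 × 1.6, A = 9.28 cm², y = 21.2 cm, Ī = 1.98 cm⁴.
Bottom flange (beyond web): 5.8 × 1.6, A = 9.28 cm², y = 0.8 cm, Ī = 1.98 cm⁴.
Centroid: ȳ = ΣA·y / ΣA = 11 cm.
Transfer each piece to the centroidal x-axis using Ī + A·d² with d = y − 11:
  web: d = 0 cm → contributes +1 065 cm⁴
  top flange (beyond web): d = 10.2 cm → contributes +967.5 cm⁴
  bottom flange (beyond web): d = -10.2 cm → contributes +967.5 cm⁴
Total I = 3 000 cm⁴.
For the y-axis: x̄ = 6.4 cm.
Repeating about the centroidal y-axis gives I_y = 282.6 cm⁴.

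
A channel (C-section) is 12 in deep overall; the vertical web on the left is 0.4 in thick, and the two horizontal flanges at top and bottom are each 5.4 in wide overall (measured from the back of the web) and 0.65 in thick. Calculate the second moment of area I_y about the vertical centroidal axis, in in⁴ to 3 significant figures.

Treat the section as a set of non-overlapping primitives; coordinates are from the bounding-box lower-left.
Web: 0.4 × 12, A = 4.8 in², x = 0.2 in, Ī = 0.064 in⁴.
Top flange (beyond web): 5 × 0.65, A = 3.25 in², x = 2.9 in, Ī = 6.7708 in⁴.
Bottom flange (beyond web): 5 × 0.65, A = 3.25 in², x = 2.9 in, Ī = 6.7708 in⁴.
Centroid: x̄ = ΣA·x / ΣA = 1.7531 in.
Transfer each piece to the vertical centroidal axis using Ī + A·d² with d = x − 1.7531:
  web: d = -1.5531 in → contributes +11.642 in⁴
  top flange (beyond web): d = 1.1469 in → contributes +11.046 in⁴
  bottom flange (beyond web): d = 1.1469 in → contributes +11.046 in⁴
Total I = 33.734 in⁴.

I_y ≈ 33.7 in⁴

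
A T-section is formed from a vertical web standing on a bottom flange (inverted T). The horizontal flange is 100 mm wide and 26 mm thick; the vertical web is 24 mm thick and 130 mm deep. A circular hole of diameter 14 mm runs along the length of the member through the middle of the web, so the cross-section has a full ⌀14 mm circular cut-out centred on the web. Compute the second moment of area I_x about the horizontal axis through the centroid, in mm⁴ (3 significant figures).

I_x ≈ 1.30 × 10⁷ mm⁴

Break the section into simple shapes (no overlaps), measuring from the bottom-left corner of the bounding box.
Flange: 100 × 26, A = 2 600 mm², y = 13 mm, Ī = 146 467 mm⁴.
Web: 24 × 130, A = 3 120 mm², y = 91 mm, Ī = 4 394 000 mm⁴.
Hole (subtracted): ⌀14, A = 153.94 mm², y = 91 mm, Ī = 1885.7 mm⁴.
Centroid: ȳ = ΣA·y / ΣA = 54.565 mm.
Transfer each piece to the horizontal axis through the centroid using Ī + A·d² with d = y − 54.565:
  flange: d = -41.565 mm → contributes +4 638 334 mm⁴
  web: d = 36.435 mm → contributes +8 535 851 mm⁴
  hole: d = 36.435 mm → contributes −206 241 mm⁴
Total I = 12 967 944 mm⁴.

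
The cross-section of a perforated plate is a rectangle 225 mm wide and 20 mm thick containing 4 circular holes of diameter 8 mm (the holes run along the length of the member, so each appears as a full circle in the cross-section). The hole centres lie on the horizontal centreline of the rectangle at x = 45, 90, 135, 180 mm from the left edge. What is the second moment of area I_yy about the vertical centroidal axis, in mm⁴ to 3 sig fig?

Break the section into simple shapes (no overlaps), measuring from the bottom-left corner of the bounding box.
Plate: 225 × 20, A = 4 500 mm², x = 112.5 mm, Ī = 18 984 375 mm⁴.
Hole 1 (subtracted): ⌀8, A = 50.265 mm², x = 45 mm, Ī = 201.06 mm⁴.
Hole 2 (subtracted): ⌀8, A = 50.265 mm², x = 90 mm, Ī = 201.06 mm⁴.
Hole 3 (subtracted): ⌀8, A = 50.265 mm², x = 135 mm, Ī = 201.06 mm⁴.
Hole 4 (subtracted): ⌀8, A = 50.265 mm², x = 180 mm, Ī = 201.06 mm⁴.
By symmetry the centroid is at mid-width, x̄ = 112.5 mm.
Transfer each piece to the vertical centroidal axis using Ī + A·d² with d = x − 112.5:
  plate: d = 0 mm → contributes +18 984 375 mm⁴
  hole 1: d = -67.5 mm → contributes −229 223 mm⁴
  hole 2: d = -22.5 mm → contributes −25 648 mm⁴
  hole 3: d = 22.5 mm → contributes −25 648 mm⁴
  hole 4: d = 67.5 mm → contributes −229 223 mm⁴
Total I = 18 474 633 mm⁴.

I_yy ≈ 1.85 × 10⁷ mm⁴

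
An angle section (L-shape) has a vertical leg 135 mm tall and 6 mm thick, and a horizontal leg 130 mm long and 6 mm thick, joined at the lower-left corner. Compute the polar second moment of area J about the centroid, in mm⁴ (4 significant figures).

Treat the section as a set of non-overlapping primitives; coordinates are from the bounding-box lower-left.
Vertical leg: 6 × 135, A = 810 mm², y = 67.5 mm, Ī = 1 230 188 mm⁴.
Horizontal leg (remainder): 124 × 6, A = 744 mm², y = 3 mm, Ī = 2 232 mm⁴.
Centroid: ȳ = ΣA·y / ΣA = 36.6197 mm.
Transfer each piece to the centroidal x-axis using Ī + A·d² with d = y − 36.6197:
  vertical leg: d = 30.8803 mm → contributes +2 002 598 mm⁴
  horizontal leg (remainder): d = -33.6197 mm → contributes +843 163 mm⁴
Total I = 2 845 761 mm⁴.
For the y-axis: x̄ = 34.1197 mm.
Repeating about the centroidal y-axis gives I_y = 2 594 194 mm⁴.
Polar second moment: J = I_x + I_y = 5 439 955 mm⁴.

J ≈ 5.440 × 10⁶ mm⁴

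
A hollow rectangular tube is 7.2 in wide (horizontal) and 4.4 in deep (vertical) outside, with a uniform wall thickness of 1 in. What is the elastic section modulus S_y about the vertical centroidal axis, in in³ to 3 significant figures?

Decompose the section into non-overlapping parts with the origin at the bottom-left of its bounding rectangle.
Outer rectangle: 7.2 × 4.4, A = 31.68 in², x = 3.6 in, Ī = 136.86 in⁴.
Inner void (subtracted): 5.2 × 2.4, A = 12.48 in², x = 3.6 in, Ī = 28.122 in⁴.
By symmetry the centroid is at mid-width, x̄ = 3.6 in.
All pieces are centred on the vertical centroidal axis, so I = ΣĪ (holes subtracted) = 108.74 in⁴.
Extreme fibre distance c = 3.6 in; S = I/c = 30.204 in³.

S_y ≈ 30.2 in³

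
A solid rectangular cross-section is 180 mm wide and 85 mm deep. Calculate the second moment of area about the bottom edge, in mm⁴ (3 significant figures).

The section: 180 × 85, A = 15 300 mm², y = 42.5 mm, Ī = 9 211 875 mm⁴.
Transfer it to a horizontal axis along the bottom face using Ī + A·d² with d = y − 0:
  the section: d = 42.5 mm → contributes +36 847 500 mm⁴
Total I = 36 847 500 mm⁴.

I_base ≈ 3.68 × 10⁷ mm⁴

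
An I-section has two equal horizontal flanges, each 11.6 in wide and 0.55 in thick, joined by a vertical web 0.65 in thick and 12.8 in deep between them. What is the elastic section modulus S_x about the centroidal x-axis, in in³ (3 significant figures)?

Split into non-overlapping primitives; take the origin at the lower-left of the bounding box.
Bottom flange: 11.6 × 0.55, A = 6.38 in², y = 0.275 in, Ī = 0.16083 in⁴.
Web: 0.65 × 12.8, A = 8.32 in², y = 6.95 in, Ī = 113.6 in⁴.
Top flange: 11.6 × 0.55, A = 6.38 in², y = 13.625 in, Ī = 0.16083 in⁴.
By symmetry the centroid is at mid-height, ȳ = 6.95 in.
Transfer each piece to the centroidal x-axis using Ī + A·d² with d = y − 6.95:
  bottom flange: d = -6.675 in → contributes +284.43 in⁴
  web: d = 0 in → contributes +113.6 in⁴
  top flange: d = 6.675 in → contributes +284.43 in⁴
Total I = 682.45 in⁴.
Extreme fibre distance c = 6.95 in; S = I/c = 98.194 in³.

S_x ≈ 98.2 in³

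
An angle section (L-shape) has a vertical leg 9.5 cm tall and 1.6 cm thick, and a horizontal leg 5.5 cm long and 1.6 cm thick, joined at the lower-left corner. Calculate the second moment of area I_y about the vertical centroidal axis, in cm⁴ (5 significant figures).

Split into non-overlapping primitives; take the origin at the lower-left of the bounding box.
Vertical leg: 1.6 × 9.5, A = 15.2 cm², x = 0.8 cm, Ī = 3.242667 cm⁴.
Horizontal leg (remainder): 3.9 × 1.6, A = 6.24 cm², x = 3.55 cm, Ī = 7.9092 cm⁴.
Centroid: x̄ = ΣA·x / ΣA = 1.600373 cm.
Transfer each piece to the vertical centroidal axis using Ī + A·d² with d = x − 1.600373:
  vertical leg: d = -0.8003731 cm → contributes +12.97974 cm⁴
  horizontal leg (remainder): d = 1.949627 cm → contributes +31.62772 cm⁴
Total I = 44.60746 cm⁴.

I_y ≈ 44.607 cm⁴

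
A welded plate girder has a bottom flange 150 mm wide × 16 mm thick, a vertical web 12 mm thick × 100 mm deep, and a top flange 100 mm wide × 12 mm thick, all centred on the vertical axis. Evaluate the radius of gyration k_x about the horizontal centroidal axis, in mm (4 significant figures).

k_x ≈ 49.63 mm

Decompose the section into non-overlapping parts with the origin at the bottom-left of its bounding rectangle.
Bottom plate: 150 × 16, A = 2 400 mm², y = 8 mm, Ī = 51 200 mm⁴.
Web plate: 12 × 100, A = 1 200 mm², y = 66 mm, Ī = 1 000 000 mm⁴.
Top plate: 100 × 12, A = 1 200 mm², y = 122 mm, Ī = 14 400 mm⁴.
Centroid: ȳ = ΣA·y / ΣA = 51 mm.
Transfer each piece to the horizontal centroidal axis using Ī + A·d² with d = y − 51:
  bottom plate: d = -43 mm → contributes +4 488 800 mm⁴
  web plate: d = 15 mm → contributes +1 270 000 mm⁴
  top plate: d = 71 mm → contributes +6 063 600 mm⁴
Total I = 11 822 400 mm⁴.
Radius of gyration: k = √(I/A) = √(11 822 400 / 4 800) = 49.6286 mm.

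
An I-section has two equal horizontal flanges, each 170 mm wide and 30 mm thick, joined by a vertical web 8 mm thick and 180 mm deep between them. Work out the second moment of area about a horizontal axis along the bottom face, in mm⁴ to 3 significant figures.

I_base ≈ 2.85 × 10⁸ mm⁴

Decompose the section into non-overlapping parts with the origin at the bottom-left of its bounding rectangle.
Bottom flange: 170 × 30, A = 5 100 mm², y = 15 mm, Ī = 382 500 mm⁴.
Web: 8 × 180, A = 1 440 mm², y = 120 mm, Ī = 3 888 000 mm⁴.
Top flange: 170 × 30, A = 5 100 mm², y = 225 mm, Ī = 382 500 mm⁴.
Transfer each piece to the bottom edge using Ī + A·d² with d = y − 0:
  bottom flange: d = 15 mm → contributes +1 530 000 mm⁴
  web: d = 120 mm → contributes +24 624 000 mm⁴
  top flange: d = 225 mm → contributes +258 570 000 mm⁴
Total I = 284 724 000 mm⁴.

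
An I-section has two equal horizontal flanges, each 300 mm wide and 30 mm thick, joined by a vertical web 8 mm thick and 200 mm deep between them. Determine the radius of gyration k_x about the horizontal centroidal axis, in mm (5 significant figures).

k_x ≈ 111.74 mm

Break the section into simple shapes (no overlaps), measuring from the bottom-left corner of the bounding box.
Bottom flange: 300 × 30, A = 9 000 mm², y = 15 mm, Ī = 675 000 mm⁴.
Web: 8 × 200, A = 1 600 mm², y = 130 mm, Ī = 5 333 333 mm⁴.
Top flange: 300 × 30, A = 9 000 mm², y = 245 mm, Ī = 675 000 mm⁴.
By symmetry the centroid is at mid-height, ȳ = 130 mm.
Transfer each piece to the horizontal centroidal axis using Ī + A·d² with d = y − 130:
  bottom flange: d = -115 mm → contributes +119 700 000 mm⁴
  web: d = 0 mm → contributes +5 333 333 mm⁴
  top flange: d = 115 mm → contributes +119 700 000 mm⁴
Total I = 244 733 333 mm⁴.
Radius of gyration: k = √(I/A) = √(244 733 333 / 19 600) = 111.7425 mm.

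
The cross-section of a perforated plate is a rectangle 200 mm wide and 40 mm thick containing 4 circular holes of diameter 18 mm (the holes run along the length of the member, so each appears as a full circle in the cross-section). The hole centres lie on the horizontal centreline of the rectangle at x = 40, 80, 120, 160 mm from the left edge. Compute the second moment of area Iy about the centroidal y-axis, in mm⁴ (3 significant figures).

Decompose the section into non-overlapping parts with the origin at the bottom-left of its bounding rectangle.
Plate: 200 × 40, A = 8 000 mm², x = 100 mm, Ī = 26 666 667 mm⁴.
Hole 1 (subtracted): ⌀18, A = 254.47 mm², x = 40 mm, Ī = 5 153 mm⁴.
Hole 2 (subtracted): ⌀18, A = 254.47 mm², x = 80 mm, Ī = 5 153 mm⁴.
Hole 3 (subtracted): ⌀18, A = 254.47 mm², x = 120 mm, Ī = 5 153 mm⁴.
Hole 4 (subtracted): ⌀18, A = 254.47 mm², x = 160 mm, Ī = 5 153 mm⁴.
By symmetry the centroid is at mid-width, x̄ = 100 mm.
Transfer each piece to the centroidal y-axis using Ī + A·d² with d = x − 100:
  plate: d = 0 mm → contributes +26 666 667 mm⁴
  hole 1: d = -60 mm → contributes −921 241 mm⁴
  hole 2: d = -20 mm → contributes −106 941 mm⁴
  hole 3: d = 20 mm → contributes −106 941 mm⁴
  hole 4: d = 60 mm → contributes −921 241 mm⁴
Total I = 24 610 303 mm⁴.

Iy ≈ 2.46 × 10⁷ mm⁴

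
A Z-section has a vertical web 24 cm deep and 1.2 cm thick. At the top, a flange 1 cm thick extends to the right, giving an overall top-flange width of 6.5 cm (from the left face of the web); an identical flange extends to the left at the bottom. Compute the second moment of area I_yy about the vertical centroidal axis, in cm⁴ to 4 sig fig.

I_yy ≈ 140.2 cm⁴

Split into non-overlapping primitives; take the origin at the lower-left of the bounding box.
Web: 1.2 × 24, A = 28.8 cm², x = 5.9 cm, Ī = 3.456 cm⁴.
Top flange (beyond web): 5.3 × 1, A = 5.3 cm², x = 9.15 cm, Ī = 12.4064 cm⁴.
Bottom flange (beyond web): 5.3 × 1, A = 5.3 cm², x = 2.65 cm, Ī = 12.4064 cm⁴.
Centroid: x̄ = ΣA·x / ΣA = 5.9 cm.
Transfer each piece to the vertical centroidal axis using Ī + A·d² with d = x − 5.9:
  web: d = 0 cm → contributes +3.456 cm⁴
  top flange (beyond web): d = 3.25 cm → contributes +68.3877 cm⁴
  bottom flange (beyond web): d = -3.25 cm → contributes +68.3877 cm⁴
Total I = 140.231 cm⁴.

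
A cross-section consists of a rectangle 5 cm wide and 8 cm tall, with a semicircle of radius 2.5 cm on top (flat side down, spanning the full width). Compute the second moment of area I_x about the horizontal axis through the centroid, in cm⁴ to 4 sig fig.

I_x ≈ 419.5 cm⁴

Decompose the section into non-overlapping parts with the origin at the bottom-left of its bounding rectangle.
Rectangular body: 5 × 8, A = 40 cm², y = 4 cm, Ī = 213.333 cm⁴.
Semicircular cap: semicircle r = 2.5, A = 9.81748 cm², y = 9.06103 cm, Ī = 4.28738 cm⁴.
Centroid: ȳ = ΣA·y / ΣA = 4.99737 cm.
Transfer each piece to the horizontal axis through the centroid using Ī + A·d² with d = y − 4.99737:
  rectangular body: d = -0.997372 cm → contributes +253.123 cm⁴
  semicircular cap: d = 4.06366 cm → contributes +166.407 cm⁴
Total I = 419.53 cm⁴.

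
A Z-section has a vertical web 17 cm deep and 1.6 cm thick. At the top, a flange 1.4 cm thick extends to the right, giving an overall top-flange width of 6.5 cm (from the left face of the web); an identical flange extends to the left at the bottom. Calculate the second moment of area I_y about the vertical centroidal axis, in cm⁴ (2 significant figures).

Break the section into simple shapes (no overlaps), measuring from the bottom-left corner of the bounding box.
Web: 1.6 × 17, A = 27.2 cm², x = 5.7 cm, Ī = 5.803 cm⁴.
Top flange (beyond web): 4.9 × 1.4, A = 6.86 cm², x = 8.95 cm, Ī = 13.73 cm⁴.
Bottom flange (beyond web): 4.9 × 1.4, A = 6.86 cm², x = 2.45 cm, Ī = 13.73 cm⁴.
Centroid: x̄ = ΣA·x / ΣA = 5.7 cm.
Transfer each piece to the vertical centroidal axis using Ī + A·d² with d = x − 5.7:
  web: d = 0 cm → contributes +5.803 cm⁴
  top flange (beyond web): d = 3.25 cm → contributes +86.18 cm⁴
  bottom flange (beyond web): d = -3.25 cm → contributes +86.18 cm⁴
Total I = 178.2 cm⁴.

I_y ≈ 180 cm⁴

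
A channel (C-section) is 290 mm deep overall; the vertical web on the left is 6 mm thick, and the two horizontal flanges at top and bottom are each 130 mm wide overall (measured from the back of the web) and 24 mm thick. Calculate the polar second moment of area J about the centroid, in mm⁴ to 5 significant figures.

J ≈ 1.3109 × 10⁸ mm⁴

Decompose the section into non-overlapping parts with the origin at the bottom-left of its bounding rectangle.
Web: 6 × 290, A = 1 740 mm², y = 145 mm, Ī = 12 194 500 mm⁴.
Top flange (beyond web): 124 × 24, A = 2 976 mm², y = 278 mm, Ī = 142 848 mm⁴.
Bottom flange (beyond web): 124 × 24, A = 2 976 mm², y = 12 mm, Ī = 142 848 mm⁴.
By symmetry the centroid is at mid-height, ȳ = 145 mm.
Transfer each piece to the centroidal x-axis using Ī + A·d² with d = y − 145:
  web: d = 0 mm → contributes +12 194 500 mm⁴
  top flange (beyond web): d = 133 mm → contributes +52 785 312 mm⁴
  bottom flange (beyond web): d = -133 mm → contributes +52 785 312 mm⁴
Total I = 117 765 124 mm⁴.
For the y-axis: x̄ = 53.29641 mm.
Repeating about the centroidal y-axis gives I_y = 13 320 240 mm⁴.
Polar second moment: J = I_x + I_y = 131 085 364 mm⁴.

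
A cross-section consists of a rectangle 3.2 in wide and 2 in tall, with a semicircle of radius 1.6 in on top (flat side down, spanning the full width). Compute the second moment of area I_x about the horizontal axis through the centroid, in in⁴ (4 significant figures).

Split into non-overlapping primitives; take the origin at the lower-left of the bounding box.
Rectangular body: 3.2 × 2, A = 6.4 in², y = 1 in, Ī = 2.13333 in⁴.
Semicircular cap: semicircle r = 1.6, A = 4.02124 in², y = 2.67906 in, Ī = 0.719303 in⁴.
Centroid: ȳ = ΣA·y / ΣA = 1.6479 in.
Transfer each piece to the horizontal axis through the centroid using Ī + A·d² with d = y − 1.6479:
  rectangular body: d = -0.647899 in → contributes +4.81988 in⁴
  semicircular cap: d = 1.03116 in → contributes +4.99507 in⁴
Total I = 9.81495 in⁴.

I_x ≈ 9.815 in⁴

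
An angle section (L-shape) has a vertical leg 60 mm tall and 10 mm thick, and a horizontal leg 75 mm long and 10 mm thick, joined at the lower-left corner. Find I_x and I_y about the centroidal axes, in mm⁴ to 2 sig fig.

I_x ≈ 3.8 × 10⁵ mm⁴, I_y ≈ 6.7 × 10⁵ mm⁴

Break the section into simple shapes (no overlaps), measuring from the bottom-left corner of the bounding box.
Vertical leg: 10 × 60, A = 600 mm², y = 30 mm, Ī = 180 000 mm⁴.
Horizontal leg (remainder): 65 × 10, A = 650 mm², y = 5 mm, Ī = 5 417 mm⁴.
Centroid: ȳ = ΣA·y / ΣA = 17 mm.
Transfer each piece to the centroidal x-axis using Ī + A·d² with d = y − 17:
  vertical leg: d = 13 mm → contributes +281 400 mm⁴
  horizontal leg (remainder): d = -12 mm → contributes +99 017 mm⁴
Total I = 380 417 mm⁴.
For the y-axis: x̄ = 24.5 mm.
Repeating about the centroidal y-axis gives I_y = 672 604 mm⁴.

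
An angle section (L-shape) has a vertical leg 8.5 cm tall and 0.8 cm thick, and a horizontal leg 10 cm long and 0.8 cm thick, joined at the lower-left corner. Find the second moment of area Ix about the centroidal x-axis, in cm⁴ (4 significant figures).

Ix ≈ 93.72 cm⁴

Split into non-overlapping primitives; take the origin at the lower-left of the bounding box.
Vertical leg: 0.8 × 8.5, A = 6.8 cm², y = 4.25 cm, Ī = 40.9417 cm⁴.
Horizontal leg (remainder): 9.2 × 0.8, A = 7.36 cm², y = 0.4 cm, Ī = 0.392533 cm⁴.
Centroid: ȳ = ΣA·y / ΣA = 2.24887 cm.
Transfer each piece to the centroidal x-axis using Ī + A·d² with d = y − 2.24887:
  vertical leg: d = 2.00113 cm → contributes +68.1724 cm⁴
  horizontal leg (remainder): d = -1.84887 cm → contributes +25.5514 cm⁴
Total I = 93.7238 cm⁴.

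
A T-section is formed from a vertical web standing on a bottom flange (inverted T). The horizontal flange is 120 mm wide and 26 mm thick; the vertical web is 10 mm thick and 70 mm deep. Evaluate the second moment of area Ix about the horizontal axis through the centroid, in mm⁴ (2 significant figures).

Ix ≈ 1.8 × 10⁶ mm⁴

Treat the section as a set of non-overlapping primitives; coordinates are from the bounding-box lower-left.
Flange: 120 × 26, A = 3 120 mm², y = 13 mm, Ī = 175 760 mm⁴.
Web: 10 × 70, A = 700 mm², y = 61 mm, Ī = 285 833 mm⁴.
Centroid: ȳ = ΣA·y / ΣA = 21.8 mm.
Transfer each piece to the horizontal axis through the centroid using Ī + A·d² with d = y − 21.8:
  flange: d = -8.796 mm → contributes +417 143 mm⁴
  web: d = 39.2 mm → contributes +1 361 711 mm⁴
Total I = 1 778 854 mm⁴.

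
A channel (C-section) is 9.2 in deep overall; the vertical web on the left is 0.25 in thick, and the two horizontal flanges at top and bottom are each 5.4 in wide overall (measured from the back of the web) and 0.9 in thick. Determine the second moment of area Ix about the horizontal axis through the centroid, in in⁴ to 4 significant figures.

Ix ≈ 176.5 in⁴

Treat the section as a set of non-overlapping primitives; coordinates are from the bounding-box lower-left.
Web: 0.25 × 9.2, A = 2.3 in², y = 4.6 in, Ī = 16.2227 in⁴.
Top flange (beyond web): 5.15 × 0.9, A = 4.635 in², y = 8.75 in, Ī = 0.312863 in⁴.
Bottom flange (beyond web): 5.15 × 0.9, A = 4.635 in², y = 0.45 in, Ī = 0.312863 in⁴.
By symmetry the centroid is at mid-height, ȳ = 4.6 in.
Transfer each piece to the horizontal axis through the centroid using Ī + A·d² with d = y − 4.6:
  web: d = 0 in → contributes +16.2227 in⁴
  top flange (beyond web): d = 4.15 in → contributes +80.1392 in⁴
  bottom flange (beyond web): d = -4.15 in → contributes +80.1392 in⁴
Total I = 176.501 in⁴.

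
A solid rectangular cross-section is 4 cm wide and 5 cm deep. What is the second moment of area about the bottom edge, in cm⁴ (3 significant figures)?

The section: 4 × 5, A = 20 cm², y = 2.5 cm, Ī = 41.667 cm⁴.
Transfer it to a horizontal axis along the bottom face using Ī + A·d² with d = y − 0:
  the section: d = 2.5 cm → contributes +166.67 cm⁴
Total I = 166.67 cm⁴.

I_base ≈ 167 cm⁴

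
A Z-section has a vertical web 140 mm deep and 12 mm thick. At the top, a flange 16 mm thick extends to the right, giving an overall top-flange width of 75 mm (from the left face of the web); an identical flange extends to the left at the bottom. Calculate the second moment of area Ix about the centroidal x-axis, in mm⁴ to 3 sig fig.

Split into non-overlapping primitives; take the origin at the lower-left of the bounding box.
Web: 12 × 140, A = 1 680 mm², y = 70 mm, Ī = 2 744 000 mm⁴.
Top flange (beyond web): 63 × 16, A = 1 008 mm², y = 132 mm, Ī = 21 504 mm⁴.
Bottom flange (beyond web): 63 × 16, A = 1 008 mm², y = 8 mm, Ī = 21 504 mm⁴.
Centroid: ȳ = ΣA·y / ΣA = 70 mm.
Transfer each piece to the centroidal x-axis using Ī + A·d² with d = y − 70:
  web: d = 0 mm → contributes +2 744 000 mm⁴
  top flange (beyond web): d = 62 mm → contributes +3 896 256 mm⁴
  bottom flange (beyond web): d = -62 mm → contributes +3 896 256 mm⁴
Total I = 10 536 512 mm⁴.

Ix ≈ 1.05 × 10⁷ mm⁴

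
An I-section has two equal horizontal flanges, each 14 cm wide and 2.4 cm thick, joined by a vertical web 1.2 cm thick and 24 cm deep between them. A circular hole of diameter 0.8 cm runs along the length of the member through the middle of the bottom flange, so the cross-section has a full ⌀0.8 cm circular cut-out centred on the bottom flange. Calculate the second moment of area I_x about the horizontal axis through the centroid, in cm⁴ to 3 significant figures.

Decompose the section into non-overlapping parts with the origin at the bottom-left of its bounding rectangle.
Bottom flange: 14 × 2.4, A = 33.6 cm², y = 1.2 cm, Ī = 16.128 cm⁴.
Web: 1.2 × 24, A = 28.8 cm², y = 14.4 cm, Ī = 1382.4 cm⁴.
Top flange: 14 × 2.4, A = 33.6 cm², y = 27.6 cm, Ī = 16.128 cm⁴.
Hole (subtracted): ⌀0.8, A = 0.50265 cm², y = 1.2 cm, Ī = 0.020106 cm⁴.
Centroid: ȳ = ΣA·y / ΣA = 14.469 cm.
Transfer each piece to the horizontal axis through the centroid using Ī + A·d² with d = y − 14.469:
  bottom flange: d = -13.269 cm → contributes +5932.4 cm⁴
  web: d = -0.069479 cm → contributes +1382.5 cm⁴
  top flange: d = 13.131 cm → contributes +5809.1 cm⁴
  hole: d = -13.269 cm → contributes −88.527 cm⁴
Total I = 13 036 cm⁴.

I_x ≈ 1.30 × 10⁴ cm⁴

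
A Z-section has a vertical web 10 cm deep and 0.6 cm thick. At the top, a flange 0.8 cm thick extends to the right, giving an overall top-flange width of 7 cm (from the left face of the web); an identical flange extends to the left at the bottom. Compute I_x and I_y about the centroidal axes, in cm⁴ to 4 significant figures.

I_x ≈ 267.2 cm⁴, I_y ≈ 160.6 cm⁴

Split into non-overlapping primitives; take the origin at the lower-left of the bounding box.
Web: 0.6 × 10, A = 6 cm², y = 5 cm, Ī = 50 cm⁴.
Top flange (beyond web): 6.4 × 0.8, A = 5.12 cm², y = 9.6 cm, Ī = 0.273067 cm⁴.
Bottom flange (beyond web): 6.4 × 0.8, A = 5.12 cm², y = 0.4 cm, Ī = 0.273067 cm⁴.
Centroid: ȳ = ΣA·y / ΣA = 5 cm.
Transfer each piece to the centroidal x-axis using Ī + A·d² with d = y − 5:
  web: d = 0 cm → contributes +50 cm⁴
  top flange (beyond web): d = 4.6 cm → contributes +108.612 cm⁴
  bottom flange (beyond web): d = -4.6 cm → contributes +108.612 cm⁴
Total I = 267.225 cm⁴.
For the y-axis: x̄ = 6.7 cm.
Repeating about the centroidal y-axis gives I_y = 160.573 cm⁴.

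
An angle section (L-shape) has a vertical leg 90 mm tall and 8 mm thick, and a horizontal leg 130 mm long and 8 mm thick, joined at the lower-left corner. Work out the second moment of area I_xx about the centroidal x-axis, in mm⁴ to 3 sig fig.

I_xx ≈ 1.19 × 10⁶ mm⁴

Break the section into simple shapes (no overlaps), measuring from the bottom-left corner of the bounding box.
Vertical leg: 8 × 90, A = 720 mm², y = 45 mm, Ī = 486 000 mm⁴.
Horizontal leg (remainder): 122 × 8, A = 976 mm², y = 4 mm, Ī = 5205.3 mm⁴.
Centroid: ȳ = ΣA·y / ΣA = 21.406 mm.
Transfer each piece to the centroidal x-axis using Ī + A·d² with d = y − 21.406:
  vertical leg: d = 23.594 mm → contributes +886 819 mm⁴
  horizontal leg (remainder): d = -17.406 mm → contributes +300 891 mm⁴
Total I = 1 187 710 mm⁴.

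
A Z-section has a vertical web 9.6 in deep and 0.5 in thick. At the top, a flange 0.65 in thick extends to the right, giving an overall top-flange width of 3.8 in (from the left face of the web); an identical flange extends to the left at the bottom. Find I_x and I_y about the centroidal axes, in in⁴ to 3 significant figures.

Treat the section as a set of non-overlapping primitives; coordinates are from the bounding-box lower-left.
Web: 0.5 × 9.6, A = 4.8 in², y = 4.8 in, Ī = 36.864 in⁴.
Top flange (beyond web): 3.3 × 0.65, A = 2.145 in², y = 9.275 in, Ī = 0.075522 in⁴.
Bottom flange (beyond web): 3.3 × 0.65, A = 2.145 in², y = 0.325 in, Ī = 0.075522 in⁴.
Centroid: ȳ = ΣA·y / ΣA = 4.8 in.
Transfer each piece to the centroidal x-axis using Ī + A·d² with d = y − 4.8:
  web: d = 0 in → contributes +36.864 in⁴
  top flange (beyond web): d = 4.475 in → contributes +43.03 in⁴
  bottom flange (beyond web): d = -4.475 in → contributes +43.03 in⁴
Total I = 122.92 in⁴.
For the y-axis: x̄ = 3.55 in.
Repeating about the centroidal y-axis gives I_y = 19.48 in⁴.

I_x ≈ 123 in⁴, I_y ≈ 19.5 in⁴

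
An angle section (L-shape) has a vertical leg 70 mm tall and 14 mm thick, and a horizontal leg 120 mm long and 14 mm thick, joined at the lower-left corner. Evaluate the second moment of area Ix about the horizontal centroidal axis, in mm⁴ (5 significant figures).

Ix ≈ 8.8714 × 10⁵ mm⁴

Split into non-overlapping primitives; take the origin at the lower-left of the bounding box.
Vertical leg: 14 × 70, A = 980 mm², y = 35 mm, Ī = 400166.7 mm⁴.
Horizontal leg (remainder): 106 × 14, A = 1 484 mm², y = 7 mm, Ī = 24238.67 mm⁴.
Centroid: ȳ = ΣA·y / ΣA = 18.13636 mm.
Transfer each piece to the horizontal centroidal axis using Ī + A·d² with d = y − 18.13636:
  vertical leg: d = 16.86364 mm → contributes +678861.3 mm⁴
  horizontal leg (remainder): d = -11.13636 mm → contributes +208282.3 mm⁴
Total I = 887143.5 mm⁴.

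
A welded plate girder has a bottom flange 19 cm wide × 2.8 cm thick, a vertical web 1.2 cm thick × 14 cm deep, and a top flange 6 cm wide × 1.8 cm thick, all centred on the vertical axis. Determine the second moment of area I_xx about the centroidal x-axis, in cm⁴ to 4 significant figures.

I_xx ≈ 3122 cm⁴

Decompose the section into non-overlapping parts with the origin at the bottom-left of its bounding rectangle.
Bottom plate: 19 × 2.8, A = 53.2 cm², y = 1.4 cm, Ī = 34.7573 cm⁴.
Web plate: 1.2 × 14, A = 16.8 cm², y = 9.8 cm, Ī = 274.4 cm⁴.
Top plate: 6 × 1.8, A = 10.8 cm², y = 17.7 cm, Ī = 2.916 cm⁴.
Centroid: ȳ = ΣA·y / ΣA = 5.32525 cm.
Transfer each piece to the centroidal x-axis using Ī + A·d² with d = y − 5.32525:
  bottom plate: d = -3.92525 cm → contributes +854.44 cm⁴
  web plate: d = 4.47475 cm → contributes +610.793 cm⁴
  top plate: d = 12.3748 cm → contributes +1656.77 cm⁴
Total I = 3 122 cm⁴.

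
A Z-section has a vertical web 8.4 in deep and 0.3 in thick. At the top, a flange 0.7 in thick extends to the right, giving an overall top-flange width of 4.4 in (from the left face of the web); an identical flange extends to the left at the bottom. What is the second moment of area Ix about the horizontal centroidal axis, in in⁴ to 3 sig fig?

Decompose the section into non-overlapping parts with the origin at the bottom-left of its bounding rectangle.
Web: 0.3 × 8.4, A = 2.52 in², y = 4.2 in, Ī = 14.818 in⁴.
Top flange (beyond web): 4.1 × 0.7, A = 2.87 in², y = 8.05 in, Ī = 0.11719 in⁴.
Bottom flange (beyond web): 4.1 × 0.7, A = 2.87 in², y = 0.35 in, Ī = 0.11719 in⁴.
Centroid: ȳ = ΣA·y / ΣA = 4.2 in.
Transfer each piece to the horizontal centroidal axis using Ī + A·d² with d = y − 4.2:
  web: d = 0 in → contributes +14.818 in⁴
  top flange (beyond web): d = 3.85 in → contributes +42.658 in⁴
  bottom flange (beyond web): d = -3.85 in → contributes +42.658 in⁴
Total I = 100.13 in⁴.

Ix ≈ 100 in⁴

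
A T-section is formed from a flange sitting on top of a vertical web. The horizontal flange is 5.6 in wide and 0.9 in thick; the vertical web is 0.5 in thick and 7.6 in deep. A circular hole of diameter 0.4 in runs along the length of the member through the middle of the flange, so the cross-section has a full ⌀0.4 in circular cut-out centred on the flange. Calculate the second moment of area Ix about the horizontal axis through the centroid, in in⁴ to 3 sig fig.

Break the section into simple shapes (no overlaps), measuring from the bottom-left corner of the bounding box.
Flange: 5.6 × 0.9, A = 5.04 in², y = 8.05 in, Ī = 0.3402 in⁴.
Web: 0.5 × 7.6, A = 3.8 in², y = 3.8 in, Ī = 18.291 in⁴.
Hole (subtracted): ⌀0.4, A = 0.12566 in², y = 8.05 in, Ī = 0.0012566 in⁴.
Centroid: ȳ = ΣA·y / ΣA = 6.1967 in.
Transfer each piece to the horizontal axis through the centroid using Ī + A·d² with d = y − 6.1967:
  flange: d = 1.8533 in → contributes +17.651 in⁴
  web: d = -2.3967 in → contributes +40.119 in⁴
  hole: d = 1.8533 in → contributes −0.43286 in⁴
Total I = 57.337 in⁴.

Ix ≈ 57.3 in⁴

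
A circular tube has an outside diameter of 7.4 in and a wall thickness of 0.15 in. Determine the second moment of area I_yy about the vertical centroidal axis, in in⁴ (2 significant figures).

I_yy ≈ 22 in⁴

Treat the section as a set of non-overlapping primitives; coordinates are from the bounding-box lower-left.
Outer circle: ⌀7.4, A = 43.01 in², x = 3.7 in, Ī = 147.2 in⁴.
Bore (subtracted): ⌀7.1, A = 39.59 in², x = 3.7 in, Ī = 124.7 in⁴.
By symmetry the centroid is at mid-width, x̄ = 3.7 in.
All pieces are centred on the vertical centroidal axis, so I = ΣĪ (holes subtracted) = 22.46 in⁴.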